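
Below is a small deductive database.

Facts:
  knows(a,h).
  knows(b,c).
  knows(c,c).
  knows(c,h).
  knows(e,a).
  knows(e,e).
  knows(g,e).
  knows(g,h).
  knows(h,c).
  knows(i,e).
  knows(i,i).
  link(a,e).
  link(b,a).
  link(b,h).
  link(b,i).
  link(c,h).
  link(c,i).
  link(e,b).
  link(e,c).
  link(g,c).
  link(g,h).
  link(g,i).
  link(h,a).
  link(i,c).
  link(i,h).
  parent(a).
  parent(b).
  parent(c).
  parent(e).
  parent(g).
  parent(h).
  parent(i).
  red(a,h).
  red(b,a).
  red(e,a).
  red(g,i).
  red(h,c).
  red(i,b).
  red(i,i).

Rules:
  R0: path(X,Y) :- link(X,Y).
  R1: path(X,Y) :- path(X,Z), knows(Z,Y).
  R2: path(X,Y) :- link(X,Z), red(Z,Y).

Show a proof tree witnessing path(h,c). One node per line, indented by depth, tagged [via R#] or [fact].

path(h,c)  [via R1]
  path(h,h)  [via R2]
    link(h,a)  [fact]
    red(a,h)  [fact]
  knows(h,c)  [fact]

round 1: derive path(a,e) via R0 from link(a,e)
round 1: derive path(b,a) via R0 from link(b,a)
round 1: derive path(b,h) via R0 from link(b,h)
round 1: derive path(b,i) via R0 from link(b,i)
round 1: derive path(c,h) via R0 from link(c,h)
round 1: derive path(c,i) via R0 from link(c,i)
round 1: derive path(e,b) via R0 from link(e,b)
round 1: derive path(e,c) via R0 from link(e,c)
round 1: derive path(g,c) via R0 from link(g,c)
round 1: derive path(g,h) via R0 from link(g,h)
round 1: derive path(g,i) via R0 from link(g,i)
round 1: derive path(h,a) via R0 from link(h,a)
round 1: derive path(i,c) via R0 from link(i,c)
round 1: derive path(i,h) via R0 from link(i,h)
round 1: derive path(a,a) via R2 from link(a,e), red(e,a)
round 1: derive path(b,b) via R2 from link(b,i), red(i,b)
round 1: derive path(b,c) via R2 from link(b,h), red(h,c)
round 1: derive path(c,b) via R2 from link(c,i), red(i,b)
round 1: derive path(c,c) via R2 from link(c,h), red(h,c)
round 1: derive path(e,a) via R2 from link(e,b), red(b,a)
round 1: derive path(g,b) via R2 from link(g,i), red(i,b)
round 1: derive path(h,h) via R2 from link(h,a), red(a,h)
round 2: derive path(a,h) via R1 from path(a,a), knows(a,h)
round 2: derive path(b,e) via R1 from path(b,i), knows(i,e)
round 2: derive path(c,e) via R1 from path(c,i), knows(i,e)
round 2: derive path(e,h) via R1 from path(e,a), knows(a,h)
round 2: derive path(g,e) via R1 from path(g,i), knows(i,e)
round 2: derive path(h,c) via R1 from path(h,h), knows(h,c)
round 3: derive path(a,c) via R1 from path(a,h), knows(h,c)
round 3: derive path(c,a) via R1 from path(c,e), knows(e,a)
round 3: derive path(g,a) via R1 from path(g,e), knows(e,a)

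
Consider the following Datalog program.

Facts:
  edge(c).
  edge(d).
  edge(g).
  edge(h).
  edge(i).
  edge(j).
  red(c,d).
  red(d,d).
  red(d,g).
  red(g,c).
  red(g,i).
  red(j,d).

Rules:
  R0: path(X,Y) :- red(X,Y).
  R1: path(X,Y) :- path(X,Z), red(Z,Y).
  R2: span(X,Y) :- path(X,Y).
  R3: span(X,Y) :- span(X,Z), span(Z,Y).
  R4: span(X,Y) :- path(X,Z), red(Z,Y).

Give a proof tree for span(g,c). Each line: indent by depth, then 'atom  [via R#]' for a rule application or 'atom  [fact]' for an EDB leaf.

span(g,c)  [via R2]
  path(g,c)  [via R0]
    red(g,c)  [fact]

round 1: derive path(c,d) via R0 from red(c,d)
round 1: derive path(d,d) via R0 from red(d,d)
round 1: derive path(d,g) via R0 from red(d,g)
round 1: derive path(g,c) via R0 from red(g,c)
round 1: derive path(g,i) via R0 from red(g,i)
round 1: derive path(j,d) via R0 from red(j,d)
round 2: derive path(c,g) via R1 from path(c,d), red(d,g)
round 2: derive path(d,c) via R1 from path(d,g), red(g,c)
round 2: derive path(d,i) via R1 from path(d,g), red(g,i)
round 2: derive path(g,d) via R1 from path(g,c), red(c,d)
round 2: derive path(j,g) via R1 from path(j,d), red(d,g)
round 2: derive span(c,d) via R2 from path(c,d)
round 2: derive span(d,d) via R2 from path(d,d)
round 2: derive span(d,g) via R2 from path(d,g)
round 2: derive span(g,c) via R2 from path(g,c)
round 2: derive span(g,i) via R2 from path(g,i)
round 2: derive span(j,d) via R2 from path(j,d)
round 2: derive span(c,g) via R4 from path(c,d), red(d,g)
round 2: derive span(d,c) via R4 from path(d,g), red(g,c)
round 2: derive span(d,i) via R4 from path(d,g), red(g,i)
round 2: derive span(g,d) via R4 from path(g,c), red(c,d)
round 2: derive span(j,g) via R4 from path(j,d), red(d,g)
round 3: derive path(c,c) via R1 from path(c,g), red(g,c)
round 3: derive path(c,i) via R1 from path(c,g), red(g,i)
round 3: derive path(g,g) via R1 from path(g,d), red(d,g)
round 3: derive path(j,c) via R1 from path(j,g), red(g,c)
round 3: derive path(j,i) via R1 from path(j,g), red(g,i)
round 3: derive span(c,c) via R3 from span(c,d), span(d,c)
round 3: derive span(c,i) via R3 from span(c,d), span(d,i)
round 3: derive span(g,g) via R3 from span(g,c), span(c,g)
round 3: derive span(j,c) via R3 from span(j,d), span(d,c)
round 3: derive span(j,i) via R3 from span(j,d), span(d,i)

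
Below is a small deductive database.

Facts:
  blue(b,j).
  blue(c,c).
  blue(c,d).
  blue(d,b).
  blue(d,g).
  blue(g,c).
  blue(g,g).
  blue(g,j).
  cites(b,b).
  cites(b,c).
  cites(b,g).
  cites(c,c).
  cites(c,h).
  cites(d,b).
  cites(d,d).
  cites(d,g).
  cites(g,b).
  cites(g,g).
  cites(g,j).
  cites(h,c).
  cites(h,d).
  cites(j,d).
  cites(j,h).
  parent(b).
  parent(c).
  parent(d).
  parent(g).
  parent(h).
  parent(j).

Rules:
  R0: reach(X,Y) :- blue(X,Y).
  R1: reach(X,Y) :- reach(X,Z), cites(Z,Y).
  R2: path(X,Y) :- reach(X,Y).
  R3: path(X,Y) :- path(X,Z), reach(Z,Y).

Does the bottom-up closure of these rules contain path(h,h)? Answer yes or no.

no

round 1: derive reach(b,j) via R0 from blue(b,j)
round 1: derive reach(c,c) via R0 from blue(c,c)
round 1: derive reach(c,d) via R0 from blue(c,d)
round 1: derive reach(d,b) via R0 from blue(d,b)
round 1: derive reach(d,g) via R0 from blue(d,g)
round 1: derive reach(g,c) via R0 from blue(g,c)
round 1: derive reach(g,g) via R0 from blue(g,g)
round 1: derive reach(g,j) via R0 from blue(g,j)
round 2: derive reach(b,d) via R1 from reach(b,j), cites(j,d)
round 2: derive reach(b,h) via R1 from reach(b,j), cites(j,h)
round 2: derive reach(c,b) via R1 from reach(c,d), cites(d,b)
round 2: derive reach(c,g) via R1 from reach(c,d), cites(d,g)
round 2: derive reach(c,h) via R1 from reach(c,c), cites(c,h)
round 2: derive reach(d,c) via R1 from reach(d,b), cites(b,c)
round 2: derive reach(d,j) via R1 from reach(d,g), cites(g,j)
round 2: derive reach(g,b) via R1 from reach(g,g), cites(g,b)
round 2: derive reach(g,d) via R1 from reach(g,j), cites(j,d)
round 2: derive reach(g,h) via R1 from reach(g,c), cites(c,h)
round 2: derive path(b,j) via R2 from reach(b,j)
round 2: derive path(c,c) via R2 from reach(c,c)
round 2: derive path(c,d) via R2 from reach(c,d)
round 2: derive path(d,b) via R2 from reach(d,b)
round 2: derive path(d,g) via R2 from reach(d,g)
round 2: derive path(g,c) via R2 from reach(g,c)
round 2: derive path(g,g) via R2 from reach(g,g)
round 2: derive path(g,j) via R2 from reach(g,j)
round 3: derive reach(b,b) via R1 from reach(b,d), cites(d,b)
round 3: derive reach(b,c) via R1 from reach(b,h), cites(h,c)
round 3: derive reach(b,g) via R1 from reach(b,d), cites(d,g)
round 3: derive reach(c,j) via R1 from reach(c,g), cites(g,j)
round 3: derive reach(d,d) via R1 from reach(d,j), cites(j,d)
round 3: derive reach(d,h) via R1 from reach(d,c), cites(c,h)
round 3: derive path(b,d) via R2 from reach(b,d)
round 3: derive path(b,h) via R2 from reach(b,h)
round 3: derive path(c,b) via R2 from reach(c,b)
round 3: derive path(c,g) via R2 from reach(c,g)
round 3: derive path(c,h) via R2 from reach(c,h)
round 3: derive path(d,c) via R2 from reach(d,c)
round 3: derive path(d,j) via R2 from reach(d,j)
round 3: derive path(g,b) via R2 from reach(g,b)
round 3: derive path(g,d) via R2 from reach(g,d)
round 3: derive path(g,h) via R2 from reach(g,h)
round 3: derive path(c,j) via R3 from path(c,d), reach(d,j)
round 3: derive path(d,d) via R3 from path(d,b), reach(b,d)
round 3: derive path(d,h) via R3 from path(d,b), reach(b,h)
round 4: derive path(b,b) via R2 from reach(b,b)
round 4: derive path(b,c) via R2 from reach(b,c)
round 4: derive path(b,g) via R2 from reach(b,g)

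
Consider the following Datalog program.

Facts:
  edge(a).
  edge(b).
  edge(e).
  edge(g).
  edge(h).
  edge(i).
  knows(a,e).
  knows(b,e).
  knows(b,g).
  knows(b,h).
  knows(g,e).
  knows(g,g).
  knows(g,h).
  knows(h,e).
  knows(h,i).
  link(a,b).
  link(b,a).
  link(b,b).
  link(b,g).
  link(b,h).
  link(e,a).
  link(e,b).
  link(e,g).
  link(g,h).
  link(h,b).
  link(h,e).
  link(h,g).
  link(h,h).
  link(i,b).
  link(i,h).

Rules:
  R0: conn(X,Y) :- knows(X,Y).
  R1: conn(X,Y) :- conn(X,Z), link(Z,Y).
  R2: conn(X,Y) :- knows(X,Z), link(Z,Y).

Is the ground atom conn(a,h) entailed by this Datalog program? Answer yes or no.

round 1: derive conn(a,e) via R0 from knows(a,e)
round 1: derive conn(b,e) via R0 from knows(b,e)
round 1: derive conn(b,g) via R0 from knows(b,g)
round 1: derive conn(b,h) via R0 from knows(b,h)
round 1: derive conn(g,e) via R0 from knows(g,e)
round 1: derive conn(g,g) via R0 from knows(g,g)
round 1: derive conn(g,h) via R0 from knows(g,h)
round 1: derive conn(h,e) via R0 from knows(h,e)
round 1: derive conn(h,i) via R0 from knows(h,i)
round 1: derive conn(a,a) via R2 from knows(a,e), link(e,a)
round 1: derive conn(a,b) via R2 from knows(a,e), link(e,b)
round 1: derive conn(a,g) via R2 from knows(a,e), link(e,g)
round 1: derive conn(b,a) via R2 from knows(b,e), link(e,a)
round 1: derive conn(b,b) via R2 from knows(b,e), link(e,b)
round 1: derive conn(g,a) via R2 from knows(g,e), link(e,a)
round 1: derive conn(g,b) via R2 from knows(g,e), link(e,b)
round 1: derive conn(h,a) via R2 from knows(h,e), link(e,a)
round 1: derive conn(h,b) via R2 from knows(h,e), link(e,b)
round 1: derive conn(h,g) via R2 from knows(h,e), link(e,g)
round 1: derive conn(h,h) via R2 from knows(h,i), link(i,h)
round 2: derive conn(a,h) via R1 from conn(a,b), link(b,h)

yes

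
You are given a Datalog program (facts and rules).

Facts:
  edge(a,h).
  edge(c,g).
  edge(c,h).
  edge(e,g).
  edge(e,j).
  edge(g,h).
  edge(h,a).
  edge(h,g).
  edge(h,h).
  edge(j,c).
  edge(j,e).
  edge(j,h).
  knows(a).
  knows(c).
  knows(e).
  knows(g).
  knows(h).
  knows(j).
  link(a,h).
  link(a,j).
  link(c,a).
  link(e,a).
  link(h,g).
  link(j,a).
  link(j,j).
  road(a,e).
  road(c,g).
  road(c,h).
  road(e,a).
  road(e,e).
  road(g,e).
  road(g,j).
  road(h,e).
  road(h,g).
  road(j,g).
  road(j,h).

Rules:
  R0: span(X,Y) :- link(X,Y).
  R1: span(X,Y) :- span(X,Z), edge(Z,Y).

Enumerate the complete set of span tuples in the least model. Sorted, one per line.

span(a,a)
span(a,c)
span(a,e)
span(a,g)
span(a,h)
span(a,j)
span(c,a)
span(c,g)
span(c,h)
span(e,a)
span(e,g)
span(e,h)
span(h,a)
span(h,g)
span(h,h)
span(j,a)
span(j,c)
span(j,e)
span(j,g)
span(j,h)
span(j,j)

round 1: derive span(a,h) via R0 from link(a,h)
round 1: derive span(a,j) via R0 from link(a,j)
round 1: derive span(c,a) via R0 from link(c,a)
round 1: derive span(e,a) via R0 from link(e,a)
round 1: derive span(h,g) via R0 from link(h,g)
round 1: derive span(j,a) via R0 from link(j,a)
round 1: derive span(j,j) via R0 from link(j,j)
round 2: derive span(a,a) via R1 from span(a,h), edge(h,a)
round 2: derive span(a,c) via R1 from span(a,j), edge(j,c)
round 2: derive span(a,e) via R1 from span(a,j), edge(j,e)
round 2: derive span(a,g) via R1 from span(a,h), edge(h,g)
round 2: derive span(c,h) via R1 from span(c,a), edge(a,h)
round 2: derive span(e,h) via R1 from span(e,a), edge(a,h)
round 2: derive span(h,h) via R1 from span(h,g), edge(g,h)
round 2: derive span(j,c) via R1 from span(j,j), edge(j,c)
round 2: derive span(j,e) via R1 from span(j,j), edge(j,e)
round 2: derive span(j,h) via R1 from span(j,a), edge(a,h)
round 3: derive span(c,g) via R1 from span(c,h), edge(h,g)
round 3: derive span(e,g) via R1 from span(e,h), edge(h,g)
round 3: derive span(h,a) via R1 from span(h,h), edge(h,a)
round 3: derive span(j,g) via R1 from span(j,c), edge(c,g)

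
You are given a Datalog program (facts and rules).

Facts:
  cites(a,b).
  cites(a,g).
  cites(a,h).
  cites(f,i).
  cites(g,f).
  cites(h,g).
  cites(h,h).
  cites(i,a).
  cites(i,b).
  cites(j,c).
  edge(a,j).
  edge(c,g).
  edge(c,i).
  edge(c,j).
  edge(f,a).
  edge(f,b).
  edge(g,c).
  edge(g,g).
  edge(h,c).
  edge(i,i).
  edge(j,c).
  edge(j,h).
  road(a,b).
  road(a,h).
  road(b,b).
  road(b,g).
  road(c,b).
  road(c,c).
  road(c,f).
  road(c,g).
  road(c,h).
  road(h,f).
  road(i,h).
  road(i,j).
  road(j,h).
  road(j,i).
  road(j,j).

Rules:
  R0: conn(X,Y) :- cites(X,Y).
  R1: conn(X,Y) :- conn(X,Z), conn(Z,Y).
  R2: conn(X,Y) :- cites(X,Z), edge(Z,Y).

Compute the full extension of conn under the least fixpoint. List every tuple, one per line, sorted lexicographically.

round 1: derive conn(a,b) via R0 from cites(a,b)
round 1: derive conn(a,g) via R0 from cites(a,g)
round 1: derive conn(a,h) via R0 from cites(a,h)
round 1: derive conn(f,i) via R0 from cites(f,i)
round 1: derive conn(g,f) via R0 from cites(g,f)
round 1: derive conn(h,g) via R0 from cites(h,g)
round 1: derive conn(h,h) via R0 from cites(h,h)
round 1: derive conn(i,a) via R0 from cites(i,a)
round 1: derive conn(i,b) via R0 from cites(i,b)
round 1: derive conn(j,c) via R0 from cites(j,c)
round 1: derive conn(a,c) via R2 from cites(a,g), edge(g,c)
round 1: derive conn(g,a) via R2 from cites(g,f), edge(f,a)
round 1: derive conn(g,b) via R2 from cites(g,f), edge(f,b)
round 1: derive conn(h,c) via R2 from cites(h,g), edge(g,c)
round 1: derive conn(i,j) via R2 from cites(i,a), edge(a,j)
round 1: derive conn(j,g) via R2 from cites(j,c), edge(c,g)
round 1: derive conn(j,i) via R2 from cites(j,c), edge(c,i)
round 1: derive conn(j,j) via R2 from cites(j,c), edge(c,j)
round 2: derive conn(a,a) via R1 from conn(a,g), conn(g,a)
round 2: derive conn(a,f) via R1 from conn(a,g), conn(g,f)
round 2: derive conn(f,a) via R1 from conn(f,i), conn(i,a)
round 2: derive conn(f,b) via R1 from conn(f,i), conn(i,b)
round 2: derive conn(f,j) via R1 from conn(f,i), conn(i,j)
round 2: derive conn(g,c) via R1 from conn(g,a), conn(a,c)
round 2: derive conn(g,g) via R1 from conn(g,a), conn(a,g)
round 2: derive conn(g,h) via R1 from conn(g,a), conn(a,h)
round 2: derive conn(g,i) via R1 from conn(g,f), conn(f,i)
round 2: derive conn(h,a) via R1 from conn(h,g), conn(g,a)
round 2: derive conn(h,b) via R1 from conn(h,g), conn(g,b)
round 2: derive conn(h,f) via R1 from conn(h,g), conn(g,f)
round 2: derive conn(i,c) via R1 from conn(i,a), conn(a,c)
round 2: derive conn(i,g) via R1 from conn(i,a), conn(a,g)
round 2: derive conn(i,h) via R1 from conn(i,a), conn(a,h)
round 2: derive conn(i,i) via R1 from conn(i,j), conn(j,i)
round 2: derive conn(j,a) via R1 from conn(j,g), conn(g,a)
round 2: derive conn(j,b) via R1 from conn(j,g), conn(g,b)
round 2: derive conn(j,f) via R1 from conn(j,g), conn(g,f)
round 3: derive conn(a,i) via R1 from conn(a,f), conn(f,i)
round 3: derive conn(a,j) via R1 from conn(a,f), conn(f,j)
round 3: derive conn(f,c) via R1 from conn(f,a), conn(a,c)
round 3: derive conn(f,f) via R1 from conn(f,a), conn(a,f)
round 3: derive conn(f,g) via R1 from conn(f,a), conn(a,g)
round 3: derive conn(f,h) via R1 from conn(f,a), conn(a,h)
round 3: derive conn(g,j) via R1 from conn(g,f), conn(f,j)
round 3: derive conn(h,i) via R1 from conn(h,f), conn(f,i)
round 3: derive conn(h,j) via R1 from conn(h,f), conn(f,j)
round 3: derive conn(i,f) via R1 from conn(i,a), conn(a,f)
round 3: derive conn(j,h) via R1 from conn(j,a), conn(a,h)

conn(a,a)
conn(a,b)
conn(a,c)
conn(a,f)
conn(a,g)
conn(a,h)
conn(a,i)
conn(a,j)
conn(f,a)
conn(f,b)
conn(f,c)
conn(f,f)
conn(f,g)
conn(f,h)
conn(f,i)
conn(f,j)
conn(g,a)
conn(g,b)
conn(g,c)
conn(g,f)
conn(g,g)
conn(g,h)
conn(g,i)
conn(g,j)
conn(h,a)
conn(h,b)
conn(h,c)
conn(h,f)
conn(h,g)
conn(h,h)
conn(h,i)
conn(h,j)
conn(i,a)
conn(i,b)
conn(i,c)
conn(i,f)
conn(i,g)
conn(i,h)
conn(i,i)
conn(i,j)
conn(j,a)
conn(j,b)
conn(j,c)
conn(j,f)
conn(j,g)
conn(j,h)
conn(j,i)
conn(j,j)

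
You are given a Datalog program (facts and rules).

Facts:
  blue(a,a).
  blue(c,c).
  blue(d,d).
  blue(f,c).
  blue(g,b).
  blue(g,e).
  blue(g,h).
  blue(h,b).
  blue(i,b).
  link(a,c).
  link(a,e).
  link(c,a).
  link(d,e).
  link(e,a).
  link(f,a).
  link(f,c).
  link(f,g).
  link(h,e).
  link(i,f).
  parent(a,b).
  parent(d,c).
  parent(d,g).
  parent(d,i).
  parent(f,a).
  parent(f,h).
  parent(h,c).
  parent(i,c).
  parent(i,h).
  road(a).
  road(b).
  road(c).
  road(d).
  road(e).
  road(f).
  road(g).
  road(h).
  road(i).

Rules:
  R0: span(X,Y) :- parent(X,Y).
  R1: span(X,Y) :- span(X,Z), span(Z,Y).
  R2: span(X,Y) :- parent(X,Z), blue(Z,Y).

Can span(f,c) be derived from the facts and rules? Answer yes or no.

round 1: derive span(a,b) via R0 from parent(a,b)
round 1: derive span(d,c) via R0 from parent(d,c)
round 1: derive span(d,g) via R0 from parent(d,g)
round 1: derive span(d,i) via R0 from parent(d,i)
round 1: derive span(f,a) via R0 from parent(f,a)
round 1: derive span(f,h) via R0 from parent(f,h)
round 1: derive span(h,c) via R0 from parent(h,c)
round 1: derive span(i,c) via R0 from parent(i,c)
round 1: derive span(i,h) via R0 from parent(i,h)
round 1: derive span(d,b) via R2 from parent(d,g), blue(g,b)
round 1: derive span(d,e) via R2 from parent(d,g), blue(g,e)
round 1: derive span(d,h) via R2 from parent(d,g), blue(g,h)
round 1: derive span(f,b) via R2 from parent(f,h), blue(h,b)
round 1: derive span(i,b) via R2 from parent(i,h), blue(h,b)
round 2: derive span(f,c) via R1 from span(f,h), span(h,c)

yes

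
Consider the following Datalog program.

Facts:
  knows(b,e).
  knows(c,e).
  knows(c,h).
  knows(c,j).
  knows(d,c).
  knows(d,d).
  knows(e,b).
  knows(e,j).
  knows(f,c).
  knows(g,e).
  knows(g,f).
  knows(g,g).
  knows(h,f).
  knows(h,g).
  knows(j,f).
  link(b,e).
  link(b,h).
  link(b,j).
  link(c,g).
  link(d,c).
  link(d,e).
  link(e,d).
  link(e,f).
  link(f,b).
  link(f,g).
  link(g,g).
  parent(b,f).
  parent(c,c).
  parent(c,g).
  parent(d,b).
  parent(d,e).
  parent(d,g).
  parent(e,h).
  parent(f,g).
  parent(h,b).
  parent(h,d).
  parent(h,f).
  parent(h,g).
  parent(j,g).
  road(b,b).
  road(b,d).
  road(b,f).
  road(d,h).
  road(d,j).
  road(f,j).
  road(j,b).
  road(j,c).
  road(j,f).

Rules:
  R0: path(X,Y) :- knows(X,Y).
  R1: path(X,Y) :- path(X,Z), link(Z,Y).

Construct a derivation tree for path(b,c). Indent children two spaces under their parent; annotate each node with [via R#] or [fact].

round 1: derive path(b,e) via R0 from knows(b,e)
round 1: derive path(c,e) via R0 from knows(c,e)
round 1: derive path(c,h) via R0 from knows(c,h)
round 1: derive path(c,j) via R0 from knows(c,j)
round 1: derive path(d,c) via R0 from knows(d,c)
round 1: derive path(d,d) via R0 from knows(d,d)
round 1: derive path(e,b) via R0 from knows(e,b)
round 1: derive path(e,j) via R0 from knows(e,j)
round 1: derive path(f,c) via R0 from knows(f,c)
round 1: derive path(g,e) via R0 from knows(g,e)
round 1: derive path(g,f) via R0 from knows(g,f)
round 1: derive path(g,g) via R0 from knows(g,g)
round 1: derive path(h,f) via R0 from knows(h,f)
round 1: derive path(h,g) via R0 from knows(h,g)
round 1: derive path(j,f) via R0 from knows(j,f)
round 2: derive path(b,d) via R1 from path(b,e), link(e,d)
round 2: derive path(b,f) via R1 from path(b,e), link(e,f)
round 2: derive path(c,d) via R1 from path(c,e), link(e,d)
round 2: derive path(c,f) via R1 from path(c,e), link(e,f)
round 2: derive path(d,e) via R1 from path(d,d), link(d,e)
round 2: derive path(d,g) via R1 from path(d,c), link(c,g)
round 2: derive path(e,e) via R1 from path(e,b), link(b,e)
round 2: derive path(e,h) via R1 from path(e,b), link(b,h)
round 2: derive path(f,g) via R1 from path(f,c), link(c,g)
round 2: derive path(g,b) via R1 from path(g,f), link(f,b)
round 2: derive path(g,d) via R1 from path(g,e), link(e,d)
round 2: derive path(h,b) via R1 from path(h,f), link(f,b)
round 2: derive path(j,b) via R1 from path(j,f), link(f,b)
round 2: derive path(j,g) via R1 from path(j,f), link(f,g)
round 3: derive path(b,b) via R1 from path(b,f), link(f,b)
round 3: derive path(b,c) via R1 from path(b,d), link(d,c)
round 3: derive path(b,g) via R1 from path(b,f), link(f,g)
round 3: derive path(c,b) via R1 from path(c,f), link(f,b)
round 3: derive path(c,c) via R1 from path(c,d), link(d,c)
round 3: derive path(c,g) via R1 from path(c,f), link(f,g)
round 3: derive path(d,f) via R1 from path(d,e), link(e,f)
round 3: derive path(e,d) via R1 from path(e,e), link(e,d)
round 3: derive path(e,f) via R1 from path(e,e), link(e,f)
round 3: derive path(g,c) via R1 from path(g,d), link(d,c)
round 3: derive path(g,h) via R1 from path(g,b), link(b,h)
round 3: derive path(g,j) via R1 from path(g,b), link(b,j)
round 3: derive path(h,e) via R1 from path(h,b), link(b,e)
round 3: derive path(h,h) via R1 from path(h,b), link(b,h)
round 3: derive path(h,j) via R1 from path(h,b), link(b,j)
round 3: derive path(j,e) via R1 from path(j,b), link(b,e)
round 3: derive path(j,h) via R1 from path(j,b), link(b,h)
round 3: derive path(j,j) via R1 from path(j,b), link(b,j)
round 4: derive path(b,h) via R1 from path(b,b), link(b,h)
round 4: derive path(b,j) via R1 from path(b,b), link(b,j)
round 4: derive path(d,b) via R1 from path(d,f), link(f,b)
round 4: derive path(e,c) via R1 from path(e,d), link(d,c)
round 4: derive path(e,g) via R1 from path(e,f), link(f,g)
round 4: derive path(h,d) via R1 from path(h,e), link(e,d)
round 4: derive path(j,d) via R1 from path(j,e), link(e,d)
round 5: derive path(d,h) via R1 from path(d,b), link(b,h)
round 5: derive path(d,j) via R1 from path(d,b), link(b,j)
round 5: derive path(h,c) via R1 from path(h,d), link(d,c)
round 5: derive path(j,c) via R1 from path(j,d), link(d,c)

path(b,c)  [via R1]
  path(b,d)  [via R1]
    path(b,e)  [via R0]
      knows(b,e)  [fact]
    link(e,d)  [fact]
  link(d,c)  [fact]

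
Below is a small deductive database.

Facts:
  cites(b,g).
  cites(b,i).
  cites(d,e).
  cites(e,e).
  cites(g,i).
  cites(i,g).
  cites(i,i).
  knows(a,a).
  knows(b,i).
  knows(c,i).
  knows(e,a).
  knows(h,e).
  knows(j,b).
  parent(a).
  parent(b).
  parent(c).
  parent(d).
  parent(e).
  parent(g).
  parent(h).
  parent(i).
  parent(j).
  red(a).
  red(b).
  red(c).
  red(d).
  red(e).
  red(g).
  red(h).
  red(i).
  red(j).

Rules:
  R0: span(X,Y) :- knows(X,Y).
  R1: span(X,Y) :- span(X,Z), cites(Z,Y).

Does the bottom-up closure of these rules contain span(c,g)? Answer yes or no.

round 1: derive span(a,a) via R0 from knows(a,a)
round 1: derive span(b,i) via R0 from knows(b,i)
round 1: derive span(c,i) via R0 from knows(c,i)
round 1: derive span(e,a) via R0 from knows(e,a)
round 1: derive span(h,e) via R0 from knows(h,e)
round 1: derive span(j,b) via R0 from knows(j,b)
round 2: derive span(b,g) via R1 from span(b,i), cites(i,g)
round 2: derive span(c,g) via R1 from span(c,i), cites(i,g)
round 2: derive span(j,g) via R1 from span(j,b), cites(b,g)
round 2: derive span(j,i) via R1 from span(j,b), cites(b,i)

yes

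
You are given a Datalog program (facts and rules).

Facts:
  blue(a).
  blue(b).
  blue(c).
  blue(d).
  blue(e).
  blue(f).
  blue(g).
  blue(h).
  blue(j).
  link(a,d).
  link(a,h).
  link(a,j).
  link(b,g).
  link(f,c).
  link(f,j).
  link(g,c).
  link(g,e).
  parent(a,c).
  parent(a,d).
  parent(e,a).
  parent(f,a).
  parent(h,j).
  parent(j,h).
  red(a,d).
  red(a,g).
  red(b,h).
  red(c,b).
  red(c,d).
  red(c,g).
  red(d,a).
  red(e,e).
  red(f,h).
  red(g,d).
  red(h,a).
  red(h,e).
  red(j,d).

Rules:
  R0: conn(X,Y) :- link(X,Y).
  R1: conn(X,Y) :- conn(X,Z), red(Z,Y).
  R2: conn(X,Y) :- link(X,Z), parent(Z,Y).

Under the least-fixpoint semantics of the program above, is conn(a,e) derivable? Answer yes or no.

yes

round 1: derive conn(a,d) via R0 from link(a,d)
round 1: derive conn(a,h) via R0 from link(a,h)
round 1: derive conn(a,j) via R0 from link(a,j)
round 1: derive conn(b,g) via R0 from link(b,g)
round 1: derive conn(f,c) via R0 from link(f,c)
round 1: derive conn(f,j) via R0 from link(f,j)
round 1: derive conn(g,c) via R0 from link(g,c)
round 1: derive conn(g,e) via R0 from link(g,e)
round 1: derive conn(f,h) via R2 from link(f,j), parent(j,h)
round 1: derive conn(g,a) via R2 from link(g,e), parent(e,a)
round 2: derive conn(a,a) via R1 from conn(a,d), red(d,a)
round 2: derive conn(a,e) via R1 from conn(a,h), red(h,e)
round 2: derive conn(b,d) via R1 from conn(b,g), red(g,d)
round 2: derive conn(f,a) via R1 from conn(f,h), red(h,a)
round 2: derive conn(f,b) via R1 from conn(f,c), red(c,b)
round 2: derive conn(f,d) via R1 from conn(f,c), red(c,d)
round 2: derive conn(f,e) via R1 from conn(f,h), red(h,e)
round 2: derive conn(f,g) via R1 from conn(f,c), red(c,g)
round 2: derive conn(g,b) via R1 from conn(g,c), red(c,b)
round 2: derive conn(g,d) via R1 from conn(g,a), red(a,d)
round 2: derive conn(g,g) via R1 from conn(g,a), red(a,g)
round 3: derive conn(a,g) via R1 from conn(a,a), red(a,g)
round 3: derive conn(b,a) via R1 from conn(b,d), red(d,a)
round 3: derive conn(g,h) via R1 from conn(g,b), red(b,h)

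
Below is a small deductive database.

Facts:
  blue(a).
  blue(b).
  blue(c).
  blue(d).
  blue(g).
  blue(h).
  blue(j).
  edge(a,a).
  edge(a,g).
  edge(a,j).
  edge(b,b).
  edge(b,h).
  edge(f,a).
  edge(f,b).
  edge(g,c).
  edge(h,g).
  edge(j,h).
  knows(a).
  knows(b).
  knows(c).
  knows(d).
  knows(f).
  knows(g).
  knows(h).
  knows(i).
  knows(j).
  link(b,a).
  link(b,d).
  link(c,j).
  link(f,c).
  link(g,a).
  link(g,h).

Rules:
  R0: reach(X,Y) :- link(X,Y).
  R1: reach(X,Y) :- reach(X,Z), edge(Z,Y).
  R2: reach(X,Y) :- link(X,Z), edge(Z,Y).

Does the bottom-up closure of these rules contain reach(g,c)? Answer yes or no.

round 1: derive reach(b,a) via R0 from link(b,a)
round 1: derive reach(b,d) via R0 from link(b,d)
round 1: derive reach(c,j) via R0 from link(c,j)
round 1: derive reach(f,c) via R0 from link(f,c)
round 1: derive reach(g,a) via R0 from link(g,a)
round 1: derive reach(g,h) via R0 from link(g,h)
round 1: derive reach(b,g) via R2 from link(b,a), edge(a,g)
round 1: derive reach(b,j) via R2 from link(b,a), edge(a,j)
round 1: derive reach(c,h) via R2 from link(c,j), edge(j,h)
round 1: derive reach(g,g) via R2 from link(g,a), edge(a,g)
round 1: derive reach(g,j) via R2 from link(g,a), edge(a,j)
round 2: derive reach(b,c) via R1 from reach(b,g), edge(g,c)
round 2: derive reach(b,h) via R1 from reach(b,j), edge(j,h)
round 2: derive reach(c,g) via R1 from reach(c,h), edge(h,g)
round 2: derive reach(g,c) via R1 from reach(g,g), edge(g,c)
round 3: derive reach(c,c) via R1 from reach(c,g), edge(g,c)

yes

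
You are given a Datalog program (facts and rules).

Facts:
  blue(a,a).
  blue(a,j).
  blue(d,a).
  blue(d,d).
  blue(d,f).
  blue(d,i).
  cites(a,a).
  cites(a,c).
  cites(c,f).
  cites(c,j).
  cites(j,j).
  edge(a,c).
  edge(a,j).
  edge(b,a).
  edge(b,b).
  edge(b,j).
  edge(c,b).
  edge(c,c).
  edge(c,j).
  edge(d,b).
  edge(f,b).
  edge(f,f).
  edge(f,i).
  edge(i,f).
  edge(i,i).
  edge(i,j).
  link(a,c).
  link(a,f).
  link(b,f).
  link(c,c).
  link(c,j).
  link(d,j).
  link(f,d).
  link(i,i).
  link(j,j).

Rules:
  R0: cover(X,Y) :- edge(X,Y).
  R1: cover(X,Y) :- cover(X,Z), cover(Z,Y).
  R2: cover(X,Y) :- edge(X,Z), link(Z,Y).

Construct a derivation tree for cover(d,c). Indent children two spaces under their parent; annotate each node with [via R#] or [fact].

round 1: derive cover(a,c) via R0 from edge(a,c)
round 1: derive cover(a,j) via R0 from edge(a,j)
round 1: derive cover(b,a) via R0 from edge(b,a)
round 1: derive cover(b,b) via R0 from edge(b,b)
round 1: derive cover(b,j) via R0 from edge(b,j)
round 1: derive cover(c,b) via R0 from edge(c,b)
round 1: derive cover(c,c) via R0 from edge(c,c)
round 1: derive cover(c,j) via R0 from edge(c,j)
round 1: derive cover(d,b) via R0 from edge(d,b)
round 1: derive cover(f,b) via R0 from edge(f,b)
round 1: derive cover(f,f) via R0 from edge(f,f)
round 1: derive cover(f,i) via R0 from edge(f,i)
round 1: derive cover(i,f) via R0 from edge(i,f)
round 1: derive cover(i,i) via R0 from edge(i,i)
round 1: derive cover(i,j) via R0 from edge(i,j)
round 1: derive cover(b,c) via R2 from edge(b,a), link(a,c)
round 1: derive cover(b,f) via R2 from edge(b,a), link(a,f)
round 1: derive cover(c,f) via R2 from edge(c,b), link(b,f)
round 1: derive cover(d,f) via R2 from edge(d,b), link(b,f)
round 1: derive cover(f,d) via R2 from edge(f,f), link(f,d)
round 1: derive cover(i,d) via R2 from edge(i,f), link(f,d)
round 2: derive cover(a,b) via R1 from cover(a,c), cover(c,b)
round 2: derive cover(a,f) via R1 from cover(a,c), cover(c,f)
round 2: derive cover(b,d) via R1 from cover(b,f), cover(f,d)
round 2: derive cover(b,i) via R1 from cover(b,f), cover(f,i)
round 2: derive cover(c,a) via R1 from cover(c,b), cover(b,a)
round 2: derive cover(c,d) via R1 from cover(c,f), cover(f,d)
round 2: derive cover(c,i) via R1 from cover(c,f), cover(f,i)
round 2: derive cover(d,a) via R1 from cover(d,b), cover(b,a)
round 2: derive cover(d,c) via R1 from cover(d,b), cover(b,c)
round 2: derive cover(d,d) via R1 from cover(d,f), cover(f,d)
round 2: derive cover(d,i) via R1 from cover(d,f), cover(f,i)
round 2: derive cover(d,j) via R1 from cover(d,b), cover(b,j)
round 2: derive cover(f,a) via R1 from cover(f,b), cover(b,a)
round 2: derive cover(f,c) via R1 from cover(f,b), cover(b,c)
round 2: derive cover(f,j) via R1 from cover(f,b), cover(b,j)
round 2: derive cover(i,b) via R1 from cover(i,d), cover(d,b)
round 3: derive cover(a,a) via R1 from cover(a,b), cover(b,a)
round 3: derive cover(a,d) via R1 from cover(a,b), cover(b,d)
round 3: derive cover(a,i) via R1 from cover(a,b), cover(b,i)
round 3: derive cover(i,a) via R1 from cover(i,b), cover(b,a)
round 3: derive cover(i,c) via R1 from cover(i,b), cover(b,c)

cover(d,c)  [via R1]
  cover(d,b)  [via R0]
    edge(d,b)  [fact]
  cover(b,c)  [via R2]
    edge(b,a)  [fact]
    link(a,c)  [fact]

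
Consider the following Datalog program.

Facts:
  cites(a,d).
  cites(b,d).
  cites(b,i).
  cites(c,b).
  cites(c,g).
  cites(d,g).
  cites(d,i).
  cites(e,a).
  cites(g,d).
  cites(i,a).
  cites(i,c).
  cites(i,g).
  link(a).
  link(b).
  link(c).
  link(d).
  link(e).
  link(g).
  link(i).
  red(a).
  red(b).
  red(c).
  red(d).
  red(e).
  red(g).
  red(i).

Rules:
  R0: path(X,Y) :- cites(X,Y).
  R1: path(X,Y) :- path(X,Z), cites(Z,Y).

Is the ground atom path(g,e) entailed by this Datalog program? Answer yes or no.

round 1: derive path(a,d) via R0 from cites(a,d)
round 1: derive path(b,d) via R0 from cites(b,d)
round 1: derive path(b,i) via R0 from cites(b,i)
round 1: derive path(c,b) via R0 from cites(c,b)
round 1: derive path(c,g) via R0 from cites(c,g)
round 1: derive path(d,g) via R0 from cites(d,g)
round 1: derive path(d,i) via R0 from cites(d,i)
round 1: derive path(e,a) via R0 from cites(e,a)
round 1: derive path(g,d) via R0 from cites(g,d)
round 1: derive path(i,a) via R0 from cites(i,a)
round 1: derive path(i,c) via R0 from cites(i,c)
round 1: derive path(i,g) via R0 from cites(i,g)
round 2: derive path(a,g) via R1 from path(a,d), cites(d,g)
round 2: derive path(a,i) via R1 from path(a,d), cites(d,i)
round 2: derive path(b,a) via R1 from path(b,i), cites(i,a)
round 2: derive path(b,c) via R1 from path(b,i), cites(i,c)
round 2: derive path(b,g) via R1 from path(b,d), cites(d,g)
round 2: derive path(c,d) via R1 from path(c,b), cites(b,d)
round 2: derive path(c,i) via R1 from path(c,b), cites(b,i)
round 2: derive path(d,a) via R1 from path(d,i), cites(i,a)
round 2: derive path(d,c) via R1 from path(d,i), cites(i,c)
round 2: derive path(d,d) via R1 from path(d,g), cites(g,d)
round 2: derive path(e,d) via R1 from path(e,a), cites(a,d)
round 2: derive path(g,g) via R1 from path(g,d), cites(d,g)
round 2: derive path(g,i) via R1 from path(g,d), cites(d,i)
round 2: derive path(i,b) via R1 from path(i,c), cites(c,b)
round 2: derive path(i,d) via R1 from path(i,a), cites(a,d)
round 3: derive path(a,a) via R1 from path(a,i), cites(i,a)
round 3: derive path(a,c) via R1 from path(a,i), cites(i,c)
round 3: derive path(b,b) via R1 from path(b,c), cites(c,b)
round 3: derive path(c,a) via R1 from path(c,i), cites(i,a)
round 3: derive path(c,c) via R1 from path(c,i), cites(i,c)
round 3: derive path(d,b) via R1 from path(d,c), cites(c,b)
round 3: derive path(e,g) via R1 from path(e,d), cites(d,g)
round 3: derive path(e,i) via R1 from path(e,d), cites(d,i)
round 3: derive path(g,a) via R1 from path(g,i), cites(i,a)
round 3: derive path(g,c) via R1 from path(g,i), cites(i,c)
round 3: derive path(i,i) via R1 from path(i,b), cites(b,i)
round 4: derive path(a,b) via R1 from path(a,c), cites(c,b)
round 4: derive path(e,c) via R1 from path(e,i), cites(i,c)
round 4: derive path(g,b) via R1 from path(g,c), cites(c,b)
round 5: derive path(e,b) via R1 from path(e,c), cites(c,b)

no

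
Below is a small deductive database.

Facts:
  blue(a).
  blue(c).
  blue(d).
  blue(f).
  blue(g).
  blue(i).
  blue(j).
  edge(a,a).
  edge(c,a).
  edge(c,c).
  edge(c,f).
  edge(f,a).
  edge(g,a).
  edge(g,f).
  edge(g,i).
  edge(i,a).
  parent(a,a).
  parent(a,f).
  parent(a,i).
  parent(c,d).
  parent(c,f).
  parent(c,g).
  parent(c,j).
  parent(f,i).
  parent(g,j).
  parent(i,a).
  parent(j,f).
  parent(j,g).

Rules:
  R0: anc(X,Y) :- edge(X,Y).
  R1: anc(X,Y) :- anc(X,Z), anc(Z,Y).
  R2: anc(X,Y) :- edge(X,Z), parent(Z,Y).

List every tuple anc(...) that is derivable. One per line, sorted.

anc(a,a)
anc(a,f)
anc(a,i)
anc(c,a)
anc(c,c)
anc(c,d)
anc(c,f)
anc(c,g)
anc(c,i)
anc(c,j)
anc(f,a)
anc(f,f)
anc(f,i)
anc(g,a)
anc(g,f)
anc(g,i)
anc(i,a)
anc(i,f)
anc(i,i)

round 1: derive anc(a,a) via R0 from edge(a,a)
round 1: derive anc(c,a) via R0 from edge(c,a)
round 1: derive anc(c,c) via R0 from edge(c,c)
round 1: derive anc(c,f) via R0 from edge(c,f)
round 1: derive anc(f,a) via R0 from edge(f,a)
round 1: derive anc(g,a) via R0 from edge(g,a)
round 1: derive anc(g,f) via R0 from edge(g,f)
round 1: derive anc(g,i) via R0 from edge(g,i)
round 1: derive anc(i,a) via R0 from edge(i,a)
round 1: derive anc(a,f) via R2 from edge(a,a), parent(a,f)
round 1: derive anc(a,i) via R2 from edge(a,a), parent(a,i)
round 1: derive anc(c,d) via R2 from edge(c,c), parent(c,d)
round 1: derive anc(c,g) via R2 from edge(c,c), parent(c,g)
round 1: derive anc(c,i) via R2 from edge(c,a), parent(a,i)
round 1: derive anc(c,j) via R2 from edge(c,c), parent(c,j)
round 1: derive anc(f,f) via R2 from edge(f,a), parent(a,f)
round 1: derive anc(f,i) via R2 from edge(f,a), parent(a,i)
round 1: derive anc(i,f) via R2 from edge(i,a), parent(a,f)
round 1: derive anc(i,i) via R2 from edge(i,a), parent(a,i)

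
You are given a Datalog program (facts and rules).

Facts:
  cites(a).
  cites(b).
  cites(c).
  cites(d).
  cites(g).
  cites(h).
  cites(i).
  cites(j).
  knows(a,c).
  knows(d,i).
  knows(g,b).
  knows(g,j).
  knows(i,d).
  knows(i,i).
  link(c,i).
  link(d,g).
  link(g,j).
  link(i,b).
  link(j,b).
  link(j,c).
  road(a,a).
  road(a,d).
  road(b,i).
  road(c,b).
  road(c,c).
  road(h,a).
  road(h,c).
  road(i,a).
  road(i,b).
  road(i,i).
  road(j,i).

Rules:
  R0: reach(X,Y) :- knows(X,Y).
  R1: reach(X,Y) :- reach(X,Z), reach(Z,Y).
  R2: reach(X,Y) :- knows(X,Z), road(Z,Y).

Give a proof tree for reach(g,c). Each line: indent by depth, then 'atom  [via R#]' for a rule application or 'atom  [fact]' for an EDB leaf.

round 1: derive reach(a,c) via R0 from knows(a,c)
round 1: derive reach(d,i) via R0 from knows(d,i)
round 1: derive reach(g,b) via R0 from knows(g,b)
round 1: derive reach(g,j) via R0 from knows(g,j)
round 1: derive reach(i,d) via R0 from knows(i,d)
round 1: derive reach(i,i) via R0 from knows(i,i)
round 1: derive reach(a,b) via R2 from knows(a,c), road(c,b)
round 1: derive reach(d,a) via R2 from knows(d,i), road(i,a)
round 1: derive reach(d,b) via R2 from knows(d,i), road(i,b)
round 1: derive reach(g,i) via R2 from knows(g,b), road(b,i)
round 1: derive reach(i,a) via R2 from knows(i,i), road(i,a)
round 1: derive reach(i,b) via R2 from knows(i,i), road(i,b)
round 2: derive reach(d,c) via R1 from reach(d,a), reach(a,c)
round 2: derive reach(d,d) via R1 from reach(d,i), reach(i,d)
round 2: derive reach(g,a) via R1 from reach(g,i), reach(i,a)
round 2: derive reach(g,d) via R1 from reach(g,i), reach(i,d)
round 2: derive reach(i,c) via R1 from reach(i,a), reach(a,c)
round 3: derive reach(g,c) via R1 from reach(g,a), reach(a,c)

reach(g,c)  [via R1]
  reach(g,a)  [via R1]
    reach(g,i)  [via R2]
      knows(g,b)  [fact]
      road(b,i)  [fact]
    reach(i,a)  [via R2]
      knows(i,i)  [fact]
      road(i,a)  [fact]
  reach(a,c)  [via R0]
    knows(a,c)  [fact]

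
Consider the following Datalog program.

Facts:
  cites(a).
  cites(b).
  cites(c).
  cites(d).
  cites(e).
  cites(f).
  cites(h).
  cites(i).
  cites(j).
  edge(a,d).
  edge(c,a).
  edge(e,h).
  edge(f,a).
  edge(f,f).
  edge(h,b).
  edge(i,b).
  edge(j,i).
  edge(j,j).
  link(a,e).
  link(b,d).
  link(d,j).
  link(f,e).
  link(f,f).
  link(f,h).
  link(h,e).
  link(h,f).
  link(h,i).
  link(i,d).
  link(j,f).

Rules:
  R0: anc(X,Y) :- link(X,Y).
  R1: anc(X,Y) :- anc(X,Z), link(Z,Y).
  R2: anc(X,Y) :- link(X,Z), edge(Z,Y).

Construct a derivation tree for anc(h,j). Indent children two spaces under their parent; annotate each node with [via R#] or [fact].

round 1: derive anc(a,e) via R0 from link(a,e)
round 1: derive anc(b,d) via R0 from link(b,d)
round 1: derive anc(d,j) via R0 from link(d,j)
round 1: derive anc(f,e) via R0 from link(f,e)
round 1: derive anc(f,f) via R0 from link(f,f)
round 1: derive anc(f,h) via R0 from link(f,h)
round 1: derive anc(h,e) via R0 from link(h,e)
round 1: derive anc(h,f) via R0 from link(h,f)
round 1: derive anc(h,i) via R0 from link(h,i)
round 1: derive anc(i,d) via R0 from link(i,d)
round 1: derive anc(j,f) via R0 from link(j,f)
round 1: derive anc(a,h) via R2 from link(a,e), edge(e,h)
round 1: derive anc(d,i) via R2 from link(d,j), edge(j,i)
round 1: derive anc(f,a) via R2 from link(f,f), edge(f,a)
round 1: derive anc(f,b) via R2 from link(f,h), edge(h,b)
round 1: derive anc(h,a) via R2 from link(h,f), edge(f,a)
round 1: derive anc(h,b) via R2 from link(h,i), edge(i,b)
round 1: derive anc(h,h) via R2 from link(h,e), edge(e,h)
round 1: derive anc(j,a) via R2 from link(j,f), edge(f,a)
round 2: derive anc(a,f) via R1 from anc(a,h), link(h,f)
round 2: derive anc(a,i) via R1 from anc(a,h), link(h,i)
round 2: derive anc(b,j) via R1 from anc(b,d), link(d,j)
round 2: derive anc(d,d) via R1 from anc(d,i), link(i,d)
round 2: derive anc(d,f) via R1 from anc(d,j), link(j,f)
round 2: derive anc(f,d) via R1 from anc(f,b), link(b,d)
round 2: derive anc(f,i) via R1 from anc(f,h), link(h,i)
round 2: derive anc(h,d) via R1 from anc(h,b), link(b,d)
round 2: derive anc(i,j) via R1 from anc(i,d), link(d,j)
round 2: derive anc(j,e) via R1 from anc(j,a), link(a,e)
round 2: derive anc(j,h) via R1 from anc(j,f), link(f,h)
round 3: derive anc(a,d) via R1 from anc(a,i), link(i,d)
round 3: derive anc(b,f) via R1 from anc(b,j), link(j,f)
round 3: derive anc(d,e) via R1 from anc(d,f), link(f,e)
round 3: derive anc(d,h) via R1 from anc(d,f), link(f,h)
round 3: derive anc(f,j) via R1 from anc(f,d), link(d,j)
round 3: derive anc(h,j) via R1 from anc(h,d), link(d,j)
round 3: derive anc(i,f) via R1 from anc(i,j), link(j,f)
round 3: derive anc(j,i) via R1 from anc(j,h), link(h,i)
round 4: derive anc(a,j) via R1 from anc(a,d), link(d,j)
round 4: derive anc(b,e) via R1 from anc(b,f), link(f,e)
round 4: derive anc(b,h) via R1 from anc(b,f), link(f,h)
round 4: derive anc(i,e) via R1 from anc(i,f), link(f,e)
round 4: derive anc(i,h) via R1 from anc(i,f), link(f,h)
round 4: derive anc(j,d) via R1 from anc(j,i), link(i,d)
round 5: derive anc(b,i) via R1 from anc(b,h), link(h,i)
round 5: derive anc(i,i) via R1 from anc(i,h), link(h,i)
round 5: derive anc(j,j) via R1 from anc(j,d), link(d,j)

anc(h,j)  [via R1]
  anc(h,d)  [via R1]
    anc(h,b)  [via R2]
      link(h,i)  [fact]
      edge(i,b)  [fact]
    link(b,d)  [fact]
  link(d,j)  [fact]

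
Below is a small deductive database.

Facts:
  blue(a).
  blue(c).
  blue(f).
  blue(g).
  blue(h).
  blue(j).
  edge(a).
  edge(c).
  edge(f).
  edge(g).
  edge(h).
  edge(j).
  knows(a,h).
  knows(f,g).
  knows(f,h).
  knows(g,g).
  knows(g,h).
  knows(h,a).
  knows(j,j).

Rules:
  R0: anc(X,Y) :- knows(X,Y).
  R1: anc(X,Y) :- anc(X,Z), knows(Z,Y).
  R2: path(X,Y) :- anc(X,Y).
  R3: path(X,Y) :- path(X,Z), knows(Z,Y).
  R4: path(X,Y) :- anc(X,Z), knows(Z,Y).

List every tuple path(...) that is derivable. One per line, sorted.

round 1: derive anc(a,h) via R0 from knows(a,h)
round 1: derive anc(f,g) via R0 from knows(f,g)
round 1: derive anc(f,h) via R0 from knows(f,h)
round 1: derive anc(g,g) via R0 from knows(g,g)
round 1: derive anc(g,h) via R0 from knows(g,h)
round 1: derive anc(h,a) via R0 from knows(h,a)
round 1: derive anc(j,j) via R0 from knows(j,j)
round 2: derive anc(a,a) via R1 from anc(a,h), knows(h,a)
round 2: derive anc(f,a) via R1 from anc(f,h), knows(h,a)
round 2: derive anc(g,a) via R1 from anc(g,h), knows(h,a)
round 2: derive anc(h,h) via R1 from anc(h,a), knows(a,h)
round 2: derive path(a,h) via R2 from anc(a,h)
round 2: derive path(f,g) via R2 from anc(f,g)
round 2: derive path(f,h) via R2 from anc(f,h)
round 2: derive path(g,g) via R2 from anc(g,g)
round 2: derive path(g,h) via R2 from anc(g,h)
round 2: derive path(h,a) via R2 from anc(h,a)
round 2: derive path(j,j) via R2 from anc(j,j)
round 2: derive path(a,a) via R4 from anc(a,h), knows(h,a)
round 2: derive path(f,a) via R4 from anc(f,h), knows(h,a)
round 2: derive path(g,a) via R4 from anc(g,h), knows(h,a)
round 2: derive path(h,h) via R4 from anc(h,a), knows(a,h)

path(a,a)
path(a,h)
path(f,a)
path(f,g)
path(f,h)
path(g,a)
path(g,g)
path(g,h)
path(h,a)
path(h,h)
path(j,j)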